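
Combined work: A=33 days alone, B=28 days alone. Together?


Rate of A = 1/33 per day
Rate of B = 1/28 per day
Combined rate = 1/33 + 1/28 = 61/924 ≈ 0.0660 per day
Days = 1 / combined rate = 924/61
≈ 15.15 days

15.15 days


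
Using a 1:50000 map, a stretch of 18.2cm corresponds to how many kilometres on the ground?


Real distance = map distance × scale
= 18.2cm × 50000
= 910000 cm = 9100.0 m
= 9.100 km

9.100 km


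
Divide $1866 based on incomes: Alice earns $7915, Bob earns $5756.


Total income = 7915 + 5756 = $13671
Alice: $1866 × 7915/13671 = $1080.34
Bob: $1866 × 5756/13671 = $785.66
= Alice: $1080.34, Bob: $785.66

Alice: $1080.34, Bob: $785.66


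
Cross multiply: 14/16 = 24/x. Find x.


Cross multiply: 14 × x = 16 × 24
14x = 384
x = 384 / 14
= 27.43

27.43


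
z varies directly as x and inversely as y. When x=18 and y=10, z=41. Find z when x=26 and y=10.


z = k·x/y
Solve for k using the known point: k = z·y/x = 41×10/18 = 410/18 ≈ 22.7778
Now evaluate at x=26, y=10:
z = k × 26 / 10 = (410 × 26) / (18 × 10) = 10660/180
≈ 59.2222

59.2222


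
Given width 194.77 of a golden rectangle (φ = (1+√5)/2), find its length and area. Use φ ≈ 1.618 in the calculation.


φ = (1 + √5) / 2 ≈ 1.618
Length = width × φ = 194.77 × 1.618 = 315.13786
≈ 315.14
Area = width × length = 194.77 × 315.13786 = 61379.4009922 ≈ 61379.40
= Length: 315.14, Area: 61379.40

Length: 315.14, Area: 61379.40


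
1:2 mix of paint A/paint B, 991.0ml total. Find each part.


Total parts = 1 + 2 = 3
paint A: 991.0 × 1/3 = 330.3ml
paint B: 991.0 × 2/3 = 660.7ml
= 330.3ml and 660.7ml

330.3ml and 660.7ml


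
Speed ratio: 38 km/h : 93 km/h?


Ratio = 38:93
GCD = 1
Simplified = 38:93
Time ratio (same distance) = 93:38
Speed ratio = 38:93

38:93


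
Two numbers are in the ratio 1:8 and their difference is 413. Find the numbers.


Let A = 1k, B = 8k.
8k - 1k = 413
7k = 413 → k = 413/7 = 59
A = 1×59 = 59, B = 8×59 = 472
= A = 59, B = 472

A = 59, B = 472


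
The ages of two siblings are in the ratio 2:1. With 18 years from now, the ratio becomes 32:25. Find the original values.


Let A = 2k, B = 1k.
(2k + 18) / (1k + 18) = 32/25
Cross-multiply: 25(2k + 18) = 32(1k + 18)
50k + 450 = 32k + 576
50k - 32k = 576 - 450
18k = 126
k = 126/18 = 7
A = 2×7 = 14, B = 1×7 = 7
= A = 14, B = 7

A = 14, B = 7


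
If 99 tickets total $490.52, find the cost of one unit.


Unit rate = total / quantity
= 490.52 / 99
= $4.95 per unit

$4.95 per unit


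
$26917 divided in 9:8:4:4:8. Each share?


Total parts = 9 + 8 + 4 + 4 + 8 = 33
Part 1: 26917 × 9/33 = 7341.00
Part 2: 26917 × 8/33 = 6525.33
Part 3: 26917 × 4/33 = 3262.67
Part 4: 26917 × 4/33 = 3262.67
Part 5: 26917 × 8/33 = 6525.33
= Part 1: $7341.00, Part 2: $6525.33, Part 3: $3262.67, Part 4: $3262.67, Part 5: $6525.33

Part 1: $7341.00, Part 2: $6525.33, Part 3: $3262.67, Part 4: $3262.67, Part 5: $6525.33


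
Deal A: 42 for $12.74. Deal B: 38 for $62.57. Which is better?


Deal A: $12.74/42 = $0.3033/unit
Deal B: $62.57/38 = $1.6466/unit
A is cheaper per unit
= Deal A

Deal A


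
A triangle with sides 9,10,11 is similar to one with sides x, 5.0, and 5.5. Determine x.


Scale factor = 5.0/10 = 0.5
Missing side = 9 × 0.5
= 4.5

4.5


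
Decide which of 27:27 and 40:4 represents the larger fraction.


27/27 = 1.0000
40/4 = 10.0000
1.0000 < 10.0000, so 27:27 is less
= 40:4

40:4


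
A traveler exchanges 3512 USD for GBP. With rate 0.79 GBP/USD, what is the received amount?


Amount × rate = 3512 × 0.79
= 2774.48 GBP

2774.48 GBP


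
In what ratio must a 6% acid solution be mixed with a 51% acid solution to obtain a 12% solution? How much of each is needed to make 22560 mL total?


Let x parts of 6% mix with y parts of 51%.
6x + 51y = 12(x + y)
6x + 51y = 12x + 12y
x(6 - 12) = y(12 - 51)
x/y = (51 - 12)/(12 - 6) = 39/6
Simplify: 13:2
Total parts = 15; one part = 22560/15 = 1504.00 mL
6% solution: 13×1504.00 = 19552.00 mL
51% solution: 2×1504.00 = 3008.00 mL
= ratio 13:2; 19552.00 mL and 3008.00 mL

ratio 13:2; 19552.00 mL and 3008.00 mL


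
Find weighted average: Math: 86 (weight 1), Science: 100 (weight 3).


Numerator = 86×1 + 100×3
= 86 + 300
= 386
Total weight = 4
Weighted avg = 386/4
= 96.50

96.50


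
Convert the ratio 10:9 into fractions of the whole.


Total parts = 10 + 9 = 19
First part: 10/19 = 10/19
Second part: 9/19 = 9/19
= 10/19 and 9/19

10/19 and 9/19


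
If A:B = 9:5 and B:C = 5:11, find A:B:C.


Match B: multiply A:B by 5 → 45:25
Multiply B:C by 5 → 25:55
Combined: 45:25:55
GCD = 5
= 9:5:11

9:5:11


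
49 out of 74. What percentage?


Percentage = (part / whole) × 100
= (49 / 74) × 100
≈ 66.22%

66.22%


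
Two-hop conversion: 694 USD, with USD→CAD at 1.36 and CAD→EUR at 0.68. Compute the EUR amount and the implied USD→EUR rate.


Step 1: 694 USD × 1.36 = 943.84 CAD
Step 2: 943.84 CAD × 0.68 = 641.81 EUR
Implied rate USD→EUR = 1.36 × 0.68 = 0.9248
= 641.81 EUR; implied rate 0.9248 EUR/USD

641.81 EUR; implied rate 0.9248 EUR/USD


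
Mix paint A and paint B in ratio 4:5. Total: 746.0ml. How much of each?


Total parts = 4 + 5 = 9
paint A: 746.0 × 4/9 = 331.6ml
paint B: 746.0 × 5/9 = 414.4ml
= 331.6ml and 414.4ml

331.6ml and 414.4ml


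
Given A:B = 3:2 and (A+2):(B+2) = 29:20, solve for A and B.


Let A = 3k, B = 2k.
(3k + 2) / (2k + 2) = 29/20
Cross-multiply: 20(3k + 2) = 29(2k + 2)
60k + 40 = 58k + 58
60k - 58k = 58 - 40
2k = 18
k = 18/2 = 9
A = 3×9 = 27, B = 2×9 = 18
= A = 27, B = 18

A = 27, B = 18


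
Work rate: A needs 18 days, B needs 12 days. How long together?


Rate of A = 1/18 per day
Rate of B = 1/12 per day
Combined rate = 1/18 + 1/12 = 30/216 ≈ 0.1389 per day
Days = 1 / combined rate = 216/30
= 7.20 days

7.20 days


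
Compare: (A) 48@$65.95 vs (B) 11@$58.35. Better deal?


Deal A: $65.95/48 = $1.3740/unit
Deal B: $58.35/11 = $5.3045/unit
A is cheaper per unit
= Deal A

Deal A


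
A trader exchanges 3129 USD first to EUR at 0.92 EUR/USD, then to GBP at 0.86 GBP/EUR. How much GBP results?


Step 1: 3129 USD × 0.92 = 2878.68 EUR
Step 2: 2878.68 EUR × 0.86 = 2475.66 GBP
Implied rate USD→GBP = 0.92 × 0.86 = 0.7912
= 2475.66 GBP

2475.66 GBP


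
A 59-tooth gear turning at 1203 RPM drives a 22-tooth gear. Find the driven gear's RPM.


Gear ratio = 59:22 = 59:22
RPM_B = RPM_A × (teeth_A / teeth_B)
= 1203 × (59/22)
= 3226.2 RPM

3226.2 RPM


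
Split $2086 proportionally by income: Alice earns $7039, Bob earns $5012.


Total income = 7039 + 5012 = $12051
Alice: $2086 × 7039/12051 = $1218.43
Bob: $2086 × 5012/12051 = $867.57
= Alice: $1218.43, Bob: $867.57

Alice: $1218.43, Bob: $867.57


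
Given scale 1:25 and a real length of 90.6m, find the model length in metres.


Model size = real / scale
= 90.6 / 25
= 3.6240 m

3.6240 m


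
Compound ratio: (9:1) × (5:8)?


Compound ratio = (9×5) : (1×8)
= 45:8
GCD = 1
= 45:8

45:8


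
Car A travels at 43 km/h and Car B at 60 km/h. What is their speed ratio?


Ratio = 43:60
GCD = 1
Simplified = 43:60
Time ratio (same distance) = 60:43
Speed ratio = 43:60

43:60


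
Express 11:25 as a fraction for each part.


Total parts = 11 + 25 = 36
First part: 11/36 = 11/36
Second part: 25/36 = 25/36
= 11/36 and 25/36

11/36 and 25/36


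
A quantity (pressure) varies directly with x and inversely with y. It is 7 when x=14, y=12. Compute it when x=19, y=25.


z = k·x/y
Solve for k using the known point: k = z·y/x = 7×12/14 = 84/14 = 6.0000
Now evaluate at x=19, y=25:
z = k × 19 / 25 = (84 × 19) / (14 × 25) = 1596/350
= 4.5600

4.5600


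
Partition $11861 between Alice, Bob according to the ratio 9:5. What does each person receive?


Total parts = 9 + 5 = 14
Alice: 11861 × 9/14 = 7624.93
Bob: 11861 × 5/14 = 4236.07
= Alice: $7624.93, Bob: $4236.07

Alice: $7624.93, Bob: $4236.07


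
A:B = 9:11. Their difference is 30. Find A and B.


Let A = 9k, B = 11k.
11k - 9k = 30
2k = 30 → k = 30/2 = 15
A = 9×15 = 135, B = 11×15 = 165
= A = 135, B = 165

A = 135, B = 165


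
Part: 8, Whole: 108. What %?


Percentage = (part / whole) × 100
= (8 / 108) × 100
≈ 7.41%

7.41%


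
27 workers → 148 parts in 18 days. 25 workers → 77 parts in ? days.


Days ∝ work / workers, so d₂ = d₁ × (m₁/m₂) × (w₂/w₁)
Workers factor (inverse): 27/25 = 1.0800
Work factor (direct): 77/148 ≈ 0.5203
d₂ = 18 × 27/25 × 77/148 = (18 × 27 × 77) / (25 × 148) = 37422/3700
≈ 10.11 days

10.11 days


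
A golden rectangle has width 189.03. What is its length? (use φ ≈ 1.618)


φ = (1 + √5) / 2 ≈ 1.618
Length = width × φ = 189.03 × 1.618 = 305.85054
≈ 305.85

305.85


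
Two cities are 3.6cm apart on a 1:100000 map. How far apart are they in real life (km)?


Real distance = map distance × scale
= 3.6cm × 100000
= 360000 cm = 3600.0 m
= 3.600 km

3.600 km


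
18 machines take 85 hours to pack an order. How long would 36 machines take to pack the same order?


Inverse proportion: x × y = constant
k = 18 × 85 = 1530
y₂ = k / 36 = 1530 / 36
= 42.50

42.50


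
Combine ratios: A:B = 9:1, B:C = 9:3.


Match B: multiply A:B by 9 → 81:9
Multiply B:C by 1 → 9:3
Combined: 81:9:3
GCD = 3
= 27:3:1

27:3:1


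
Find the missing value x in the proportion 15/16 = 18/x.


Cross multiply: 15 × x = 16 × 18
15x = 288
x = 288 / 15
= 19.20

19.20


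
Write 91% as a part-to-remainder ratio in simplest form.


91% means 91 parts out of 100; remainder = 9
Part : remainder = 91:9
GCD = 1
= 91:9

91:9


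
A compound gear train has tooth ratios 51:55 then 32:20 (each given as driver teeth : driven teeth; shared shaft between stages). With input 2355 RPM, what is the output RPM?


Stage 1: RPM_B = RPM_A × t_A/t_B = 2355 × 51/55 = 120105/55 ≈ 2183.73
B and C share a shaft → RPM_C = RPM_B
Stage 2: RPM_D = RPM_C × t_C/t_D = RPM_A × (t_A×t_C)/(t_B×t_D)
Overall ratio = (51×32)/(55×20) = 1632/1100
RPM_D = 2355 × 1632/1100 = 3843360/1100
≈ 3493.96 RPM

3493.96 RPM


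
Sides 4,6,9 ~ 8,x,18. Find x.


Scale factor = 8/4 = 2
Missing side = 6 × 2
= 12.0

12.0


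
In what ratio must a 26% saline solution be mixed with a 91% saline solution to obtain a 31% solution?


Let x parts of 26% mix with y parts of 91%.
26x + 91y = 31(x + y)
26x + 91y = 31x + 31y
x(26 - 31) = y(31 - 91)
x/y = (91 - 31)/(31 - 26) = 60/5
Simplify: 12:1
= 12:1

12:1


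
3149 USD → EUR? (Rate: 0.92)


Amount × rate = 3149 × 0.92
= 2897.08 EUR

2897.08 EUR


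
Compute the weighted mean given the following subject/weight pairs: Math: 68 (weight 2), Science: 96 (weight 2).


Numerator = 68×2 + 96×2
= 136 + 192
= 328
Total weight = 4
Weighted avg = 328/4
= 82.00

82.00


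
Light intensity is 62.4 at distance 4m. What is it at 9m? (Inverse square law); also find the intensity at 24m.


I₁d₁² = I₂d₂²
I at 9m = 62.4 × (4/9)² = 62.4 × 16/81 = 998.4/81 ≈ 12.3259
I at 24m = 62.4 × (4/24)² = 62.4 × 16/576 = 998.4/576 ≈ 1.7333
= 12.3259 and 1.7333

12.3259 and 1.7333


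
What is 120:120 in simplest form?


GCD(120, 120) = 120
120/120 : 120/120
= 1:1

1:1


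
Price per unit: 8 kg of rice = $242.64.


Unit rate = total / quantity
= 242.64 / 8
= $30.33 per unit

$30.33 per unit


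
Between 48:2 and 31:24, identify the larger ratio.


48/2 = 24.0000
31/24 = 1.2917
24.0000 > 1.2917, so 48:2 is greater
= 48:2

48:2


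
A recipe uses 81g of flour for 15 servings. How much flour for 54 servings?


Direct proportion: y/x = constant
k = 81/15 = 5.4000
y₂ = k × 54 = 81 × 54 / 15 = 4374/15
= 291.60

291.60


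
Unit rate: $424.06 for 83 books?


Unit rate = total / quantity
= 424.06 / 83
= $5.11 per unit

$5.11 per unit


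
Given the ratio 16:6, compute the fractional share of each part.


Total parts = 16 + 6 = 22
First part: 16/22 = 8/11
Second part: 6/22 = 3/11
= 8/11 and 3/11

8/11 and 3/11


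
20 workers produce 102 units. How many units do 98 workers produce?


Direct proportion: y/x = constant
k = 102/20 = 5.1000
y₂ = k × 98 = 102 × 98 / 20 = 9996/20
= 499.80

499.80


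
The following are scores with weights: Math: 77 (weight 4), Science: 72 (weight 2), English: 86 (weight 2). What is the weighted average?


Numerator = 77×4 + 72×2 + 86×2
= 308 + 144 + 172
= 624
Total weight = 8
Weighted avg = 624/8
= 78.00

78.00


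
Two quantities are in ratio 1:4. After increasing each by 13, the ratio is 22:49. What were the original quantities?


Let A = 1k, B = 4k.
(1k + 13) / (4k + 13) = 22/49
Cross-multiply: 49(1k + 13) = 22(4k + 13)
49k + 637 = 88k + 286
49k - 88k = 286 - 637
-39k = -351
k = -351/-39 = 9
A = 1×9 = 9, B = 4×9 = 36
= A = 9, B = 36

A = 9, B = 36


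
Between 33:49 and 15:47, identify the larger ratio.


33/49 = 0.6735
15/47 = 0.3191
0.6735 > 0.3191, so 33:49 is greater
= 33:49

33:49


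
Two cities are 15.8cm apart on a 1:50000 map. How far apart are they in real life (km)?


Real distance = map distance × scale
= 15.8cm × 50000
= 790000 cm = 7900.0 m
= 7.900 km

7.900 km


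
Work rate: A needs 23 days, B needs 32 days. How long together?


Rate of A = 1/23 per day
Rate of B = 1/32 per day
Combined rate = 1/23 + 1/32 = 55/736 ≈ 0.0747 per day
Days = 1 / combined rate = 736/55
≈ 13.38 days

13.38 days


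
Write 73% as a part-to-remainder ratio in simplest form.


73% means 73 parts out of 100; remainder = 27
Part : remainder = 73:27
GCD = 1
= 73:27

73:27


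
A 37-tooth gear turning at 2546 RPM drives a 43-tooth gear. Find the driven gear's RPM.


Gear ratio = 37:43 = 37:43
RPM_B = RPM_A × (teeth_A / teeth_B)
= 2546 × (37/43)
= 2190.7 RPM

2190.7 RPM


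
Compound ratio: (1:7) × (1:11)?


Compound ratio = (1×1) : (7×11)
= 1:77
GCD = 1
= 1:77

1:77


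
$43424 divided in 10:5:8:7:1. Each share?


Total parts = 10 + 5 + 8 + 7 + 1 = 31
Part 1: 43424 × 10/31 = 14007.74
Part 2: 43424 × 5/31 = 7003.87
Part 3: 43424 × 8/31 = 11206.19
Part 4: 43424 × 7/31 = 9805.42
Part 5: 43424 × 1/31 = 1400.77
= Part 1: $14007.74, Part 2: $7003.87, Part 3: $11206.19, Part 4: $9805.42, Part 5: $1400.77

Part 1: $14007.74, Part 2: $7003.87, Part 3: $11206.19, Part 4: $9805.42, Part 5: $1400.77


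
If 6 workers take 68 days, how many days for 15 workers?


Inverse proportion: x × y = constant
k = 6 × 68 = 408
y₂ = k / 15 = 408 / 15
= 27.20

27.20


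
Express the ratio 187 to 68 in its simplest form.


GCD(187, 68) = 17
187/17 : 68/17
= 11:4

11:4


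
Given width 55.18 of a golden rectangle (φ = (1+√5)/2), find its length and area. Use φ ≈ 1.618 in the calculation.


φ = (1 + √5) / 2 ≈ 1.618
Length = width × φ = 55.18 × 1.618 = 89.28124
≈ 89.28
Area = width × length = 55.18 × 89.28124 = 4926.5388232 ≈ 4926.54
= Length: 89.28, Area: 4926.54

Length: 89.28, Area: 4926.54


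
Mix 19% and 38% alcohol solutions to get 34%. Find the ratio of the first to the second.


Let x parts of 19% mix with y parts of 38%.
19x + 38y = 34(x + y)
19x + 38y = 34x + 34y
x(19 - 34) = y(34 - 38)
x/y = (38 - 34)/(34 - 19) = 4/15
Simplify: 4:15
= 4:15

4:15


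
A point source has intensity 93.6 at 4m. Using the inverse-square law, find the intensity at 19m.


I₁d₁² = I₂d₂²
I₂ = I₁ × (d₁/d₂)²
= 93.6 × (4/19)²
= 93.6 × 16/361
= 1497.6/361
≈ 4.1485

4.1485


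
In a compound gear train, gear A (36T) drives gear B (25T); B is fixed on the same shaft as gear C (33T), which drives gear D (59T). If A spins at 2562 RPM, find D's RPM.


Stage 1: RPM_B = RPM_A × t_A/t_B = 2562 × 36/25 = 92232/25 = 3689.28
B and C share a shaft → RPM_C = RPM_B
Stage 2: RPM_D = RPM_C × t_C/t_D = RPM_A × (t_A×t_C)/(t_B×t_D)
Overall ratio = (36×33)/(25×59) = 1188/1475
RPM_D = 2562 × 1188/1475 = 3043656/1475
≈ 2063.50 RPM

2063.50 RPM


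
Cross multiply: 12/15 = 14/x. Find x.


Cross multiply: 12 × x = 15 × 14
12x = 210
x = 210 / 12
= 17.50

17.50


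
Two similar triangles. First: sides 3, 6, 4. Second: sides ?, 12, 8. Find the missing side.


Scale factor = 12/6 = 2
Missing side = 3 × 2
= 6.0

6.0


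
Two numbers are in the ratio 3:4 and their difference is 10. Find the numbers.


Let A = 3k, B = 4k.
4k - 3k = 10
1k = 10 → k = 10/1 = 10
A = 3×10 = 30, B = 4×10 = 40
= A = 30, B = 40

A = 30, B = 40


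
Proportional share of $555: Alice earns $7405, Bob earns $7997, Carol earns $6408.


Total income = 7405 + 7997 + 6408 = $21810
Alice: $555 × 7405/21810 = $188.44
Bob: $555 × 7997/21810 = $203.50
Carol: $555 × 6408/21810 = $163.06
= Alice: $188.44, Bob: $203.50, Carol: $163.06

Alice: $188.44, Bob: $203.50, Carol: $163.06


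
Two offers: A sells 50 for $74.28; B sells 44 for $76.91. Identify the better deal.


Deal A: $74.28/50 = $1.4856/unit
Deal B: $76.91/44 = $1.7480/unit
A is cheaper per unit
= Deal A

Deal A


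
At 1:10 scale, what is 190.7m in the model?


Model size = real / scale
= 190.7 / 10
= 19.0700 m

19.0700 m


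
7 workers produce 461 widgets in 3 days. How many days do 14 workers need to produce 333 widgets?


Days ∝ work / workers, so d₂ = d₁ × (m₁/m₂) × (w₂/w₁)
Workers factor (inverse): 7/14 = 0.5000
Work factor (direct): 333/461 ≈ 0.7223
d₂ = 3 × 7/14 × 333/461 = (3 × 7 × 333) / (14 × 461) = 6993/6454
≈ 1.08 days

1.08 days


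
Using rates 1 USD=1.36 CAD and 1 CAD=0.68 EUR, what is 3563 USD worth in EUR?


Step 1: 3563 USD × 1.36 = 4845.68 CAD
Step 2: 4845.68 CAD × 0.68 = 3295.06 EUR
Implied rate USD→EUR = 1.36 × 0.68 = 0.9248
= 3295.06 EUR

3295.06 EUR


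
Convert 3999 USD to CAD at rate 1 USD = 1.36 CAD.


Amount × rate = 3999 × 1.36
= 5438.64 CAD

5438.64 CAD


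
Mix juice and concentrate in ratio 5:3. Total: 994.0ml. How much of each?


Total parts = 5 + 3 = 8
juice: 994.0 × 5/8 = 621.3ml
concentrate: 994.0 × 3/8 = 372.8ml
= 621.3ml and 372.8ml

621.3ml and 372.8ml


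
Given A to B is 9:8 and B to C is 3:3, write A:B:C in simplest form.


Match B: multiply A:B by 3 → 27:24
Multiply B:C by 8 → 24:24
Combined: 27:24:24
GCD = 3
= 9:8:8

9:8:8


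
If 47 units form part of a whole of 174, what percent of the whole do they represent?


Percentage = (part / whole) × 100
= (47 / 174) × 100
≈ 27.01%

27.01%


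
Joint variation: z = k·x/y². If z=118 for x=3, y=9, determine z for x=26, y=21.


z = k·x/y²
Solve for k using the known point: k = z·y²/x = 118×81/3 = 9558/3 = 3186.0000
Now evaluate at x=26, y=21:
z = k × 26 / 441 = (9558 × 26) / (3 × 441) = 248508/1323
≈ 187.8367

187.8367


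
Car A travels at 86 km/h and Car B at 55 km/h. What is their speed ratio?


Ratio = 86:55
GCD = 1
Simplified = 86:55
Time ratio (same distance) = 55:86
Speed ratio = 86:55

86:55


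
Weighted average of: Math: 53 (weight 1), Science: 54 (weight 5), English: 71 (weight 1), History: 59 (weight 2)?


Numerator = 53×1 + 54×5 + 71×1 + 59×2
= 53 + 270 + 71 + 118
= 512
Total weight = 9
Weighted avg = 512/9
= 56.89

56.89


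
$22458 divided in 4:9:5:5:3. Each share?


Total parts = 4 + 9 + 5 + 5 + 3 = 26
Part 1: 22458 × 4/26 = 3455.08
Part 2: 22458 × 9/26 = 7773.92
Part 3: 22458 × 5/26 = 4318.85
Part 4: 22458 × 5/26 = 4318.85
Part 5: 22458 × 3/26 = 2591.31
= Part 1: $3455.08, Part 2: $7773.92, Part 3: $4318.85, Part 4: $4318.85, Part 5: $2591.31

Part 1: $3455.08, Part 2: $7773.92, Part 3: $4318.85, Part 4: $4318.85, Part 5: $2591.31


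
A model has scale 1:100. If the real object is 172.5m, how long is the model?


Model size = real / scale
= 172.5 / 100
= 1.7250 m

1.7250 m


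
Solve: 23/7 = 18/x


Cross multiply: 23 × x = 7 × 18
23x = 126
x = 126 / 23
= 5.48

5.48


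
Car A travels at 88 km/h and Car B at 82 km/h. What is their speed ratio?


Ratio = 88:82
GCD = 2
Simplified = 44:41
Time ratio (same distance) = 41:44
Speed ratio = 44:41

44:41


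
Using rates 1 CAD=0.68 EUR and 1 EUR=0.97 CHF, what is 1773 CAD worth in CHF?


Step 1: 1773 CAD × 0.68 = 1205.64 EUR
Step 2: 1205.64 EUR × 0.97 = 1169.47 CHF
Implied rate CAD→CHF = 0.68 × 0.97 = 0.6596
= 1169.47 CHF

1169.47 CHF


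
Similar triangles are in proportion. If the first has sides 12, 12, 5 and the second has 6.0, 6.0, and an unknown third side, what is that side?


Scale factor = 6.0/12 = 0.5
Missing side = 5 × 0.5
= 2.5

2.5


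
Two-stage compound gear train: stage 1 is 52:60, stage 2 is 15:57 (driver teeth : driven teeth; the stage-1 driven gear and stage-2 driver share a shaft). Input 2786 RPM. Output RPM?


Stage 1: RPM_B = RPM_A × t_A/t_B = 2786 × 52/60 = 144872/60 ≈ 2414.53
B and C share a shaft → RPM_C = RPM_B
Stage 2: RPM_D = RPM_C × t_C/t_D = RPM_A × (t_A×t_C)/(t_B×t_D)
Overall ratio = (52×15)/(60×57) = 780/3420
RPM_D = 2786 × 780/3420 = 2173080/3420
≈ 635.40 RPM

635.40 RPM


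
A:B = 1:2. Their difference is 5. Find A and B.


Let A = 1k, B = 2k.
2k - 1k = 5
1k = 5 → k = 5/1 = 5
A = 1×5 = 5, B = 2×5 = 10
= A = 5, B = 10

A = 5, B = 10


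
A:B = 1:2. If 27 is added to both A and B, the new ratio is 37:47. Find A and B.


Let A = 1k, B = 2k.
(1k + 27) / (2k + 27) = 37/47
Cross-multiply: 47(1k + 27) = 37(2k + 27)
47k + 1269 = 74k + 999
47k - 74k = 999 - 1269
-27k = -270
k = -270/-27 = 10
A = 1×10 = 10, B = 2×10 = 20
= A = 10, B = 20

A = 10, B = 20


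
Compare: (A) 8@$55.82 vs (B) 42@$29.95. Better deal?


Deal A: $55.82/8 = $6.9775/unit
Deal B: $29.95/42 = $0.7131/unit
B is cheaper per unit
= Deal B

Deal B


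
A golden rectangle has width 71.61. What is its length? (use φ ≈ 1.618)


φ = (1 + √5) / 2 ≈ 1.618
Length = width × φ = 71.61 × 1.618 = 115.86498
≈ 115.86

115.86


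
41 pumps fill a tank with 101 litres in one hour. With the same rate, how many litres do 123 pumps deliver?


Direct proportion: y/x = constant
k = 101/41 ≈ 2.4634
y₂ = k × 123 = 101 × 123 / 41 = 12423/41
= 303.00

303.00


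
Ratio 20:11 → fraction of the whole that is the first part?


Total parts = 20 + 11 = 31
First part: 20/31 = 20/31
= 20/31

20/31


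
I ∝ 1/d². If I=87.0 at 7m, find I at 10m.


I₁d₁² = I₂d₂²
I₂ = I₁ × (d₁/d₂)²
= 87.0 × (7/10)²
= 87.0 × 49/100
= 4263/100
= 42.6300

42.6300


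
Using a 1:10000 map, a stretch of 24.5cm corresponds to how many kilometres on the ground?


Real distance = map distance × scale
= 24.5cm × 10000
= 245000 cm = 2450.0 m
= 2.450 km

2.450 km


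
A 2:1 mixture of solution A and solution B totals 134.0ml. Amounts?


Total parts = 2 + 1 = 3
solution A: 134.0 × 2/3 = 89.3ml
solution B: 134.0 × 1/3 = 44.7ml
= 89.3ml and 44.7ml

89.3ml and 44.7ml


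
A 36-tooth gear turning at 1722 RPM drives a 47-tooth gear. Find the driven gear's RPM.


Gear ratio = 36:47 = 36:47
RPM_B = RPM_A × (teeth_A / teeth_B)
= 1722 × (36/47)
= 1319.0 RPM

1319.0 RPM


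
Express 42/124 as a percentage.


Percentage = (part / whole) × 100
= (42 / 124) × 100
≈ 33.87%

33.87%


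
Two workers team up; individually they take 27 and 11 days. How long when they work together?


Rate of A = 1/27 per day
Rate of B = 1/11 per day
Combined rate = 1/27 + 1/11 = 38/297 ≈ 0.1279 per day
Days = 1 / combined rate = 297/38
≈ 7.82 days

7.82 days


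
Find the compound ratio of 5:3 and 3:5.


Compound ratio = (5×3) : (3×5)
= 15:15
GCD = 15
= 1:1

1:1


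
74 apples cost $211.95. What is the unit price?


Unit rate = total / quantity
= 211.95 / 74
= $2.86 per unit

$2.86 per unit


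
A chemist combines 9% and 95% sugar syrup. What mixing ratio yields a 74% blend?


Let x parts of 9% mix with y parts of 95%.
9x + 95y = 74(x + y)
9x + 95y = 74x + 74y
x(9 - 74) = y(74 - 95)
x/y = (95 - 74)/(74 - 9) = 21/65
Simplify: 21:65
= 21:65

21:65


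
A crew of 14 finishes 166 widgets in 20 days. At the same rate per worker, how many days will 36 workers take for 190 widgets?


Days ∝ work / workers, so d₂ = d₁ × (m₁/m₂) × (w₂/w₁)
Workers factor (inverse): 14/36 ≈ 0.3889
Work factor (direct): 190/166 ≈ 1.1446
d₂ = 20 × 14/36 × 190/166 = (20 × 14 × 190) / (36 × 166) = 53200/5976
≈ 8.90 days

8.90 days


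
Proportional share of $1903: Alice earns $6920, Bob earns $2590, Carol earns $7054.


Total income = 6920 + 2590 + 7054 = $16564
Alice: $1903 × 6920/16564 = $795.02
Bob: $1903 × 2590/16564 = $297.56
Carol: $1903 × 7054/16564 = $810.42
= Alice: $795.02, Bob: $297.56, Carol: $810.42

Alice: $795.02, Bob: $297.56, Carol: $810.42


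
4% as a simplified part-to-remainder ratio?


4% means 4 parts out of 100; remainder = 96
Part : remainder = 4:96
GCD = 4
= 1:24

1:24


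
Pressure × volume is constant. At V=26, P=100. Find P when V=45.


Inverse proportion: x × y = constant
k = 26 × 100 = 2600
y₂ = k / 45 = 2600 / 45
= 57.78

57.78


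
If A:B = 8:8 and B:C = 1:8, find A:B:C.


Match B: multiply A:B by 1 → 8:8
Multiply B:C by 8 → 8:64
Combined: 8:8:64
GCD = 8
= 1:1:8

1:1:8


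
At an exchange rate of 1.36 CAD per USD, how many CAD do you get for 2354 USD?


Amount × rate = 2354 × 1.36
= 3201.44 CAD

3201.44 CAD


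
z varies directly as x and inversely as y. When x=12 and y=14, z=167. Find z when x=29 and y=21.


z = k·x/y
Solve for k using the known point: k = z·y/x = 167×14/12 = 2338/12 ≈ 194.8333
Now evaluate at x=29, y=21:
z = k × 29 / 21 = (2338 × 29) / (12 × 21) = 67802/252
≈ 269.0556

269.0556


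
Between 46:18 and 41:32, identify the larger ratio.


46/18 = 2.5556
41/32 = 1.2812
2.5556 > 1.2812, so 46:18 is greater
= 46:18

46:18


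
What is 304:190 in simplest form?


GCD(304, 190) = 38
304/38 : 190/38
= 8:5

8:5


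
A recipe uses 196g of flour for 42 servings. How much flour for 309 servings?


Direct proportion: y/x = constant
k = 196/42 ≈ 4.6667
y₂ = k × 309 = 196 × 309 / 42 = 60564/42
= 1442.00

1442.00


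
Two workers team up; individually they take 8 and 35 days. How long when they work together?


Rate of A = 1/8 per day
Rate of B = 1/35 per day
Combined rate = 1/8 + 1/35 = 43/280 ≈ 0.1536 per day
Days = 1 / combined rate = 280/43
≈ 6.51 days

6.51 days


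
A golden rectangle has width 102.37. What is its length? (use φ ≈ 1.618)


φ = (1 + √5) / 2 ≈ 1.618
Length = width × φ = 102.37 × 1.618 = 165.63466
≈ 165.63

165.63


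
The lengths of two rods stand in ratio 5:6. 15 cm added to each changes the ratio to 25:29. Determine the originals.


Let A = 5k, B = 6k.
(5k + 15) / (6k + 15) = 25/29
Cross-multiply: 29(5k + 15) = 25(6k + 15)
145k + 435 = 150k + 375
145k - 150k = 375 - 435
-5k = -60
k = -60/-5 = 12
A = 5×12 = 60, B = 6×12 = 72
= A = 60, B = 72

A = 60, B = 72


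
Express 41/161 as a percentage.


Percentage = (part / whole) × 100
= (41 / 161) × 100
≈ 25.47%

25.47%


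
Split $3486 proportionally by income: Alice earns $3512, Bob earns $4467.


Total income = 3512 + 4467 = $7979
Alice: $3486 × 3512/7979 = $1534.38
Bob: $3486 × 4467/7979 = $1951.62
= Alice: $1534.38, Bob: $1951.62

Alice: $1534.38, Bob: $1951.62


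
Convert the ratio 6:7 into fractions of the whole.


Total parts = 6 + 7 = 13
First part: 6/13 = 6/13
Second part: 7/13 = 7/13
= 6/13 and 7/13

6/13 and 7/13


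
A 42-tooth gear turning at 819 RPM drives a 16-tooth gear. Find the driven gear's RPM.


Gear ratio = 42:16 = 21:8
RPM_B = RPM_A × (teeth_A / teeth_B)
= 819 × (42/16)
= 2149.9 RPM

2149.9 RPM


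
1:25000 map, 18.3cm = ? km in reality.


Real distance = map distance × scale
= 18.3cm × 25000
= 457500 cm = 4575.0 m
= 4.575 km

4.575 km


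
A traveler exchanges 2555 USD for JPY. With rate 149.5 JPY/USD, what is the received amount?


Amount × rate = 2555 × 149.5
= 381972.50 JPY

381972.50 JPY


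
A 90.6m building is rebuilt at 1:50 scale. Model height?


Model size = real / scale
= 90.6 / 50
= 1.8120 m

1.8120 m


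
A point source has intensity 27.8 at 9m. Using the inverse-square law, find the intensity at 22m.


I₁d₁² = I₂d₂²
I₂ = I₁ × (d₁/d₂)²
= 27.8 × (9/22)²
= 27.8 × 81/484
= 2251.8/484
≈ 4.6525

4.6525


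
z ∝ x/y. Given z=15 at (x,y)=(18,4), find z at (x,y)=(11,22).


z = k·x/y
Solve for k using the known point: k = z·y/x = 15×4/18 = 60/18 ≈ 3.3333
Now evaluate at x=11, y=22:
z = k × 11 / 22 = (60 × 11) / (18 × 22) = 660/396
≈ 1.6667

1.6667


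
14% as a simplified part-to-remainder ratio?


14% means 14 parts out of 100; remainder = 86
Part : remainder = 14:86
GCD = 2
= 7:43

7:43


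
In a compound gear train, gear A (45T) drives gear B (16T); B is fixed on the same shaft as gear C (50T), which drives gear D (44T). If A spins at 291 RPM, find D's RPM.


Stage 1: RPM_B = RPM_A × t_A/t_B = 291 × 45/16 = 13095/16 ≈ 818.44
B and C share a shaft → RPM_C = RPM_B
Stage 2: RPM_D = RPM_C × t_C/t_D = RPM_A × (t_A×t_C)/(t_B×t_D)
Overall ratio = (45×50)/(16×44) = 2250/704
RPM_D = 291 × 2250/704 = 654750/704
≈ 930.04 RPM

930.04 RPM


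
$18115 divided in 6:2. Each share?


Total parts = 6 + 2 = 8
Part 1: 18115 × 6/8 = 13586.25
Part 2: 18115 × 2/8 = 4528.75
= Part 1: $13586.25, Part 2: $4528.75

Part 1: $13586.25, Part 2: $4528.75


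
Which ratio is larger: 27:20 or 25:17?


27/20 = 1.3500
25/17 = 1.4706
1.3500 < 1.4706, so 27:20 is less
= 25:17

25:17


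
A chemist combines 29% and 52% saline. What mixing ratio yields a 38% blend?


Let x parts of 29% mix with y parts of 52%.
29x + 52y = 38(x + y)
29x + 52y = 38x + 38y
x(29 - 38) = y(38 - 52)
x/y = (52 - 38)/(38 - 29) = 14/9
Simplify: 14:9
= 14:9

14:9


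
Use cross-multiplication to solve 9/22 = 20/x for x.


Cross multiply: 9 × x = 22 × 20
9x = 440
x = 440 / 9
= 48.89

48.89


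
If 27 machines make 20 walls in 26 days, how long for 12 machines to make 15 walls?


Days ∝ work / workers, so d₂ = d₁ × (m₁/m₂) × (w₂/w₁)
Workers factor (inverse): 27/12 = 2.2500
Work factor (direct): 15/20 = 0.7500
d₂ = 26 × 27/12 × 15/20 = (26 × 27 × 15) / (12 × 20) = 10530/240
≈ 43.88 days

43.88 days


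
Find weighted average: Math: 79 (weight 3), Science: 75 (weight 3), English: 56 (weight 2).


Numerator = 79×3 + 75×3 + 56×2
= 237 + 225 + 112
= 574
Total weight = 8
Weighted avg = 574/8
= 71.75

71.75


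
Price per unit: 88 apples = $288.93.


Unit rate = total / quantity
= 288.93 / 88
= $3.28 per unit

$3.28 per unit


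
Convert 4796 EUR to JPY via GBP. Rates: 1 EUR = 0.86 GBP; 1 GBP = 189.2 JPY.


Step 1: 4796 EUR × 0.86 = 4124.56 GBP
Step 2: 4124.56 GBP × 189.2 = 780366.75 JPY
Implied rate EUR→JPY = 0.86 × 189.2 = 162.7120
= 780366.75 JPY

780366.75 JPY


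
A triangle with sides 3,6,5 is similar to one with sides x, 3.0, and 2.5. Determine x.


Scale factor = 3.0/6 = 0.5
Missing side = 3 × 0.5
= 1.5

1.5


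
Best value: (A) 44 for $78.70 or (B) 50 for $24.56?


Deal A: $78.70/44 = $1.7886/unit
Deal B: $24.56/50 = $0.4912/unit
B is cheaper per unit
= Deal B

Deal B


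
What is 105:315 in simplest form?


GCD(105, 315) = 105
105/105 : 315/105
= 1:3

1:3


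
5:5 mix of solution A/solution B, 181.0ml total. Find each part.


Total parts = 5 + 5 = 10
solution A: 181.0 × 5/10 = 90.5ml
solution B: 181.0 × 5/10 = 90.5ml
= 90.5ml and 90.5ml

90.5ml and 90.5ml


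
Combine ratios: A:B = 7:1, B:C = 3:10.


Match B: multiply A:B by 3 → 21:3
Multiply B:C by 1 → 3:10
Combined: 21:3:10
GCD = 1
= 21:3:10

21:3:10


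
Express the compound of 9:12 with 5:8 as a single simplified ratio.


Compound ratio = (9×5) : (12×8)
= 45:96
GCD = 3
= 15:32

15:32


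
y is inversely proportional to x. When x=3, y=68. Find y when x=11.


Inverse proportion: x × y = constant
k = 3 × 68 = 204
y₂ = k / 11 = 204 / 11
= 18.55

18.55


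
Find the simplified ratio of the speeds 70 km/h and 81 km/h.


Ratio = 70:81
GCD = 1
Simplified = 70:81
Time ratio (same distance) = 81:70
Speed ratio = 70:81

70:81


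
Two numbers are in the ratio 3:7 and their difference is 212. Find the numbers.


Let A = 3k, B = 7k.
7k - 3k = 212
4k = 212 → k = 212/4 = 53
A = 3×53 = 159, B = 7×53 = 371
= A = 159, B = 371

A = 159, B = 371


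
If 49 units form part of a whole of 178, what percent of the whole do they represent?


Percentage = (part / whole) × 100
= (49 / 178) × 100
≈ 27.53%

27.53%


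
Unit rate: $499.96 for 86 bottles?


Unit rate = total / quantity
= 499.96 / 86
= $5.81 per unit

$5.81 per unit


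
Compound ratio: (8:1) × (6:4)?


Compound ratio = (8×6) : (1×4)
= 48:4
GCD = 4
= 12:1

12:1


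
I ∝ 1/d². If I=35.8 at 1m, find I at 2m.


I₁d₁² = I₂d₂²
I₂ = I₁ × (d₁/d₂)²
= 35.8 × (1/2)²
= 35.8 × 1/4
= 35.8/4
= 8.9500

8.9500


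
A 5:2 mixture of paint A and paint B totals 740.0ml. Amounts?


Total parts = 5 + 2 = 7
paint A: 740.0 × 5/7 = 528.6ml
paint B: 740.0 × 2/7 = 211.4ml
= 528.6ml and 211.4ml

528.6ml and 211.4ml


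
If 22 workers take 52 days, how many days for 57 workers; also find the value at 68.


Inverse proportion: x × y = constant
k = 22 × 52 = 1144
At x=57: k/57 = 20.07
At x=68: k/68 = 16.82
= 20.07 and 16.82

20.07 and 16.82


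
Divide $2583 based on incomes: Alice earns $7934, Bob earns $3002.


Total income = 7934 + 3002 = $10936
Alice: $2583 × 7934/10936 = $1873.95
Bob: $2583 × 3002/10936 = $709.05
= Alice: $1873.95, Bob: $709.05

Alice: $1873.95, Bob: $709.05


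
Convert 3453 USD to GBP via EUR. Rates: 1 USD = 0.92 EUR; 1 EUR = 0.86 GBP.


Step 1: 3453 USD × 0.92 = 3176.76 EUR
Step 2: 3176.76 EUR × 0.86 = 2732.01 GBP
Implied rate USD→GBP = 0.92 × 0.86 = 0.7912
= 2732.01 GBP

2732.01 GBP


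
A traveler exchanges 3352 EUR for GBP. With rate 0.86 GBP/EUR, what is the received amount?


Amount × rate = 3352 × 0.86
= 2882.72 GBP

2882.72 GBP


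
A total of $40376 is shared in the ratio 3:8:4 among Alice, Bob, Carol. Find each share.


Total parts = 3 + 8 + 4 = 15
Alice: 40376 × 3/15 = 8075.20
Bob: 40376 × 8/15 = 21533.87
Carol: 40376 × 4/15 = 10766.93
= Alice: $8075.20, Bob: $21533.87, Carol: $10766.93

Alice: $8075.20, Bob: $21533.87, Carol: $10766.93


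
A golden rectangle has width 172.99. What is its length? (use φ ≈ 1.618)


φ = (1 + √5) / 2 ≈ 1.618
Length = width × φ = 172.99 × 1.618 = 279.89782
≈ 279.90

279.90


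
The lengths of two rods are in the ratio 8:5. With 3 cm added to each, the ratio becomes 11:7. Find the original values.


Let A = 8k, B = 5k.
(8k + 3) / (5k + 3) = 11/7
Cross-multiply: 7(8k + 3) = 11(5k + 3)
56k + 21 = 55k + 33
56k - 55k = 33 - 21
1k = 12
k = 12/1 = 12
A = 8×12 = 96, B = 5×12 = 60
= A = 96, B = 60

A = 96, B = 60


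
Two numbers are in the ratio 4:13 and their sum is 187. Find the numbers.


Let A = 4k, B = 13k.
4k + 13k = 187
17k = 187 → k = 187/17 = 11
A = 4×11 = 44, B = 13×11 = 143
= A = 44, B = 143

A = 44, B = 143


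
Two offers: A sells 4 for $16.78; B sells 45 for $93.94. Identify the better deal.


Deal A: $16.78/4 = $4.1950/unit
Deal B: $93.94/45 = $2.0876/unit
B is cheaper per unit
= Deal B

Deal B


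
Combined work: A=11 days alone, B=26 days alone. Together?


Rate of A = 1/11 per day
Rate of B = 1/26 per day
Combined rate = 1/11 + 1/26 = 37/286 ≈ 0.1294 per day
Days = 1 / combined rate = 286/37
≈ 7.73 days

7.73 days


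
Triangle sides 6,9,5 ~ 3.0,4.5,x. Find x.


Scale factor = 3.0/6 = 0.5
Missing side = 5 × 0.5
= 2.5

2.5


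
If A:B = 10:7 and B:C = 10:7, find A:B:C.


Match B: multiply A:B by 10 → 100:70
Multiply B:C by 7 → 70:49
Combined: 100:70:49
GCD = 1
= 100:70:49

100:70:49


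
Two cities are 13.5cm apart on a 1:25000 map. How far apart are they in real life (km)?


Real distance = map distance × scale
= 13.5cm × 25000
= 337500 cm = 3375.0 m
= 3.375 km

3.375 km


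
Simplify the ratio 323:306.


GCD(323, 306) = 17
323/17 : 306/17
= 19:18

19:18


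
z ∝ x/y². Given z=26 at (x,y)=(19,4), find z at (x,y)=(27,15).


z = k·x/y²
Solve for k using the known point: k = z·y²/x = 26×16/19 = 416/19 ≈ 21.8947
Now evaluate at x=27, y=15:
z = k × 27 / 225 = (416 × 27) / (19 × 225) = 11232/4275
≈ 2.6274

2.6274


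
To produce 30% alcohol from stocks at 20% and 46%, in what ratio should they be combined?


Let x parts of 20% mix with y parts of 46%.
20x + 46y = 30(x + y)
20x + 46y = 30x + 30y
x(20 - 30) = y(30 - 46)
x/y = (46 - 30)/(30 - 20) = 16/10
Simplify: 8:5
= 8:5

8:5


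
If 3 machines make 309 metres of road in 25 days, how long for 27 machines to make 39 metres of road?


Days ∝ work / workers, so d₂ = d₁ × (m₁/m₂) × (w₂/w₁)
Workers factor (inverse): 3/27 ≈ 0.1111
Work factor (direct): 39/309 ≈ 0.1262
d₂ = 25 × 3/27 × 39/309 = (25 × 3 × 39) / (27 × 309) = 2925/8343
≈ 0.35 days

0.35 days


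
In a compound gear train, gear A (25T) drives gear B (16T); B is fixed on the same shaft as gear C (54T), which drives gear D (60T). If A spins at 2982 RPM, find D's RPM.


Stage 1: RPM_B = RPM_A × t_A/t_B = 2982 × 25/16 = 74550/16 ≈ 4659.38
B and C share a shaft → RPM_C = RPM_B
Stage 2: RPM_D = RPM_C × t_C/t_D = RPM_A × (t_A×t_C)/(t_B×t_D)
Overall ratio = (25×54)/(16×60) = 1350/960
RPM_D = 2982 × 1350/960 = 4025700/960
≈ 4193.44 RPM

4193.44 RPM


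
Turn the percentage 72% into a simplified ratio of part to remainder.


72% means 72 parts out of 100; remainder = 28
Part : remainder = 72:28
GCD = 4
= 18:7

18:7


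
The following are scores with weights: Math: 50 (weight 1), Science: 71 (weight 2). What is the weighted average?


Numerator = 50×1 + 71×2
= 50 + 142
= 192
Total weight = 3
Weighted avg = 192/3
= 64.00

64.00


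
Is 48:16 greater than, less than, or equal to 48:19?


48/16 = 3.0000
48/19 = 2.5263
3.0000 > 2.5263, so 48:16 is greater
= greater than

greater than


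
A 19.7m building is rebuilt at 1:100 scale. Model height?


Model size = real / scale
= 19.7 / 100
= 0.1970 m

0.1970 m


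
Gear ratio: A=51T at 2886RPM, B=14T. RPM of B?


Gear ratio = 51:14 = 51:14
RPM_B = RPM_A × (teeth_A / teeth_B)
= 2886 × (51/14)
= 10513.3 RPM

10513.3 RPM


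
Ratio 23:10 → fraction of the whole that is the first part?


Total parts = 23 + 10 = 33
First part: 23/33 = 23/33
= 23/33

23/33


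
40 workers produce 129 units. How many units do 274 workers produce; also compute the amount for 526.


Direct proportion: y/x = constant
k = 129/40 = 3.2250
y at x=274: k × 274 = 129 × 274 / 40 = 35346/40 = 883.65
y at x=526: k × 526 = 129 × 526 / 40 = 67854/40 = 1696.35
= 883.65 and 1696.35

883.65 and 1696.35


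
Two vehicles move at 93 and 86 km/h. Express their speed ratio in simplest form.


Ratio = 93:86
GCD = 1
Simplified = 93:86
Time ratio (same distance) = 86:93
Speed ratio = 93:86

93:86


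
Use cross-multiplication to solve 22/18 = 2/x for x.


Cross multiply: 22 × x = 18 × 2
22x = 36
x = 36 / 22
= 1.64

1.64


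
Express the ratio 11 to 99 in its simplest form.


GCD(11, 99) = 11
11/11 : 99/11
= 1:9

1:9


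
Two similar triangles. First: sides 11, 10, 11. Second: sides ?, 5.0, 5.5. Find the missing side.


Scale factor = 5.0/10 = 0.5
Missing side = 11 × 0.5
= 5.5

5.5


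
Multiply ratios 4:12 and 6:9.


Compound ratio = (4×6) : (12×9)
= 24:108
GCD = 12
= 2:9

2:9
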